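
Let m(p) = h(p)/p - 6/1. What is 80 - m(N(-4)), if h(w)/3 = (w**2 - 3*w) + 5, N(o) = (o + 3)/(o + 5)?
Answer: 113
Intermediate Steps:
N(o) = (3 + o)/(5 + o)
h(w) = 15 - 9*w + 3*w**2 (h(w) = 3*((w**2 - 3*w) + 5) = 3*(5 + w**2 - 3*w) = 15 - 9*w + 3*w**2)
m(p) = -6 + (15 - 9*p + 3*p**2)/p (m(p) = (15 - 9*p + 3*p**2)/p - 6/1 = (15 - 9*p + 3*p**2)/p - 6*1 = (15 - 9*p + 3*p**2)/p - 6 = -6 + (15 - 9*p + 3*p**2)/p)
80 - m(N(-4)) = 80 - (-15 + 3*((3 - 4)/(5 - 4)) + 15/(((3 - 4)/(5 - 4)))) = 80 - (-15 + 3*(-1/1) + 15/((-1/1))) = 80 - (-15 + 3*(1*(-1)) + 15/((1*(-1)))) = 80 - (-15 + 3*(-1) + 15/(-1)) = 80 - (-15 - 3 + 15*(-1)) = 80 - (-15 - 3 - 15) = 80 - 1*(-33) = 80 + 33 = 113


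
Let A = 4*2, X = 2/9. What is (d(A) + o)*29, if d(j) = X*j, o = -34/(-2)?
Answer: 4901/9 ≈ 544.56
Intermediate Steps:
X = 2/9 (X = 2*(1/9) = 2/9 ≈ 0.22222)
o = 17 (o = -34*(-1/2) = 17)
A = 8
d(j) = 2*j/9
(d(A) + o)*29 = ((2/9)*8 + 17)*29 = (16/9 + 17)*29 = (169/9)*29 = 4901/9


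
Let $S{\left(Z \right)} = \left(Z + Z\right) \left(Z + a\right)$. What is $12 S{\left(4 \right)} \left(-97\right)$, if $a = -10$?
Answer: $55872$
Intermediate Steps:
$S{\left(Z \right)} = 2 Z \left(-10 + Z\right)$ ($S{\left(Z \right)} = \left(Z + Z\right) \left(Z - 10\right) = 2 Z \left(-10 + Z\right)$)
$12 S{\left(4 \right)} \left(-97\right) = 12 \cdot 2 \cdot 4 \left(-10 + 4\right) \left(-97\right) = 12 \cdot 2 \cdot 4 \left(-6\right) \left(-97\right) = 12 \left(-48\right) \left(-97\right) = \left(-576\right) \left(-97\right) = 55872$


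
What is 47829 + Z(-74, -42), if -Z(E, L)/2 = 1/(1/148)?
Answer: 47533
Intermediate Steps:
Z(E, L) = -296 (Z(E, L) = -2/(1/148) = -2/1/148 = -2*148 = -296)
47829 + Z(-74, -42) = 47829 - 296 = 47533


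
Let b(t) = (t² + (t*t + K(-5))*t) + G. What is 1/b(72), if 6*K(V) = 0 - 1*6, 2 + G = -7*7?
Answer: 1/378309 ≈ 2.6433e-6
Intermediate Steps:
G = -51 (G = -2 - 7*7 = -2 - 49 = -51)
K(V) = -1 (K(V) = (0 - 1*6)/6 = (0 - 6)/6 = (⅙)*(-6) = -1)
b(t) = -51 + t² + t*(-1 + t²) (b(t) = (t² + (t*t - 1)*t) - 51 = (t² + (t² - 1)*t) - 51 = (t² + (-1 + t²)*t) - 51 = (t² + t*(-1 + t²)) - 51 = -51 + t² + t*(-1 + t²))
1/b(72) = 1/(-51 + 72² + 72³ - 1*72) = 1/(-51 + 5184 + 373248 - 72) = 1/378309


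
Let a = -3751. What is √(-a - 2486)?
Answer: √1265 ≈ 35.567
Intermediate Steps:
√(-a - 2486) = √(-1*(-3751) - 2486) = √(3751 - 2486) = √1265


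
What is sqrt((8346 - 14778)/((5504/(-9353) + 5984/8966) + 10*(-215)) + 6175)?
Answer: sqrt(12550808633332562843712127)/45072556553 ≈ 78.600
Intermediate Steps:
sqrt((8346 - 14778)/((5504/(-9353) + 5984/8966) + 10*(-215)) + 6175) = sqrt(-6432/((5504*(-1/9353) + 5984*(1/8966)) - 2150) + 6175) = sqrt(-6432/((-5504/9353 + 2992/4483) - 2150) + 6175) = sqrt(-6432/(3309744/41929499 - 2150) + 6175) = sqrt(-6432/(-90145113106/41929499) + 6175) = sqrt(-6432*(-41929499/90145113106) + 6175) = sqrt(134845268784/45072556553 + 6175) = sqrt(278457881983559/45072556553) = sqrt(12550808633332562843712127)/45072556553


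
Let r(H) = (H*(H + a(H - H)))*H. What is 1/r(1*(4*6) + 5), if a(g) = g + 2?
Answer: 1/26071 ≈ 3.8357e-5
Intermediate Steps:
a(g) = 2 + g
r(H) = H**2*(2 + H) (r(H) = (H*(H + (2 + (H - H))))*H = (H*(H + (2 + 0)))*H = (H*(H + 2))*H = (H*(2 + H))*H = H**2*(2 + H))
1/r(1*(4*6) + 5) = 1/((1*(4*6) + 5)**2*(2 + (1*(4*6) + 5))) = 1/((1*24 + 5)**2*(2 + (1*24 + 5))) = 1/((24 + 5)**2*(2 + (24 + 5))) = 1/(29**2*(2 + 29)) = 1/(841*31) = 1/26071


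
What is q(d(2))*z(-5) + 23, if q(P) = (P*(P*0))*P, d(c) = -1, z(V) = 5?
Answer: 23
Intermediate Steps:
q(P) = 0 (q(P) = (P*0)*P = 0*P = 0)
q(d(2))*z(-5) + 23 = 0*5 + 23 = 0 + 23 = 23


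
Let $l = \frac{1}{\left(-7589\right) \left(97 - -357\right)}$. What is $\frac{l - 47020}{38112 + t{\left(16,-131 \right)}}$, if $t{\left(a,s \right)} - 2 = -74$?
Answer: $- \frac{54000996707}{43687748080} \approx -1.2361$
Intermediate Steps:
$t{\left(a,s \right)} = -72$ ($t{\left(a,s \right)} = 2 - 74 = -72$)
$l = - \frac{1}{3445406}$ ($l = - \frac{1}{7589 \left(97 + 357\right)} = - \frac{1}{7589 \cdot 454} = \left(- \frac{1}{7589}\right) \frac{1}{454} = - \frac{1}{3445406} \approx -2.9024 \cdot 10^{-7}$)
$\frac{l - 47020}{38112 + t{\left(16,-131 \right)}} = \frac{- \frac{1}{3445406} - 47020}{38112 - 72} = - \frac{162002990121}{3445406 \cdot 38040} = \left(- \frac{162002990121}{3445406}\right) \frac{1}{38040} = - \frac{54000996707}{43687748080}$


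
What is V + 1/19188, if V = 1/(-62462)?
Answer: 21637/599260428 ≈ 3.6106e-5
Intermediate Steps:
V = -1/62462 ≈ -1.6010e-5
V + 1/19188 = -1/62462 + 1/19188 = 21637/599260428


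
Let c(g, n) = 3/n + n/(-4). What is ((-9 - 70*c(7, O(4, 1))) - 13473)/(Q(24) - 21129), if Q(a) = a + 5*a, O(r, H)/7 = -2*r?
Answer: 57833/83940 ≈ 0.68898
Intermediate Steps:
O(r, H) = -14*r (O(r, H) = 7*(-2*r) = -14*r)
Q(a) = 6*a
c(g, n) = 3/n - n/4 (c(g, n) = 3/n + n*(-¼) = 3/n - n/4)
((-9 - 70*c(7, O(4, 1))) - 13473)/(Q(24) - 21129) = ((-9 - 70*(3/((-14*4)) - (-7)*4/2)) - 13473)/(6*24 - 21129) = ((-9 - 70*(3/(-56) - ¼*(-56))) - 13473)/(144 - 21129) = ((-9 - 70*(3*(-1/56) + 14)) - 13473)/(-20985) = ((-9 - 70*(-3/56 + 14)) - 13473)*(-1/20985) = ((-9 - 70*781/56) - 13473)*(-1/20985) = ((-9 - 3905/4) - 13473)*(-1/20985) = (-3941/4 - 13473)*(-1/20985) = -57833/4*(-1/20985) = 57833/83940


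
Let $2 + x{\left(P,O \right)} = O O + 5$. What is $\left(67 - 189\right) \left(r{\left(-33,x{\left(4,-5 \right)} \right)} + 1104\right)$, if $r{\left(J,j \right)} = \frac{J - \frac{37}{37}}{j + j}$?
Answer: $- \frac{1884595}{14} \approx -1.3461 \cdot 10^{5}$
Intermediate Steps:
$x{\left(P,O \right)} = 3 + O^{2}$ ($x{\left(P,O \right)} = -2 + \left(O O + 5\right) = -2 + \left(O^{2} + 5\right) = -2 + \left(5 + O^{2}\right) = 3 + O^{2}$)
$r{\left(J,j \right)} = \frac{-1 + J}{2 j}$ ($r{\left(J,j \right)} = \frac{J - 1}{2 j} = \left(J - 1\right) \frac{1}{2 j} = \left(-1 + J\right) \frac{1}{2 j} = \frac{-1 + J}{2 j}$)
$\left(67 - 189\right) \left(r{\left(-33,x{\left(4,-5 \right)} \right)} + 1104\right) = \left(67 - 189\right) \left(\frac{-1 - 33}{2 \left(3 + \left(-5\right)^{2}\right)} + 1104\right) = - 122 \left(\frac{1}{2} \frac{1}{3 + 25} \left(-34\right) + 1104\right) = - 122 \left(\frac{1}{2} \cdot \frac{1}{28} \left(-34\right) + 1104\right) = - 122 \left(- \frac{17}{28} + 1104\right) = \left(-122\right) \frac{30895}{28} = - \frac{1884595}{14}$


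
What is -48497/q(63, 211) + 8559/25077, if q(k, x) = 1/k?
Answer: -25539341796/8359 ≈ -3.0553e+6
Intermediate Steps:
-48497/q(63, 211) + 8559/25077 = -48497/(1/63) + 8559/25077 = -48497/1/63 + 8559*(1/25077) = -48497*63 + 2853/8359 = -3055311 + 2853/8359 = -25539341796/8359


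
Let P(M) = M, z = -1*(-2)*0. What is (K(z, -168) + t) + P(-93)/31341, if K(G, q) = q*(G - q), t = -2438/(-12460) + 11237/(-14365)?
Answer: -2002913910589/70963438 ≈ -28225.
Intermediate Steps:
z = 0 (z = 2*0 = 0)
t = -123519/210574 (t = -2438*(-1/12460) + 11237*(-1/14365) = 1219/6230 - 661/845 = -123519/210574 ≈ -0.58658)
(K(z, -168) + t) + P(-93)/31341 = (-168*(0 - 1*(-168)) - 123519/210574) - 93/31341 = (-168*(0 + 168) - 123519/210574) - 93*1/31341 = (-168*168 - 123519/210574) - 1/337 = (-28224 - 123519/210574) - 1/337 = -5943364095/210574 - 1/337 = -2002913910589/70963438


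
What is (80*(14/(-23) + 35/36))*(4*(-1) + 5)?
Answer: 6020/207 ≈ 29.082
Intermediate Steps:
(80*(14/(-23) + 35/36))*(4*(-1) + 5) = (80*(14*(-1/23) + 35*(1/36)))*(-4 + 5) = (80*(-14/23 + 35/36))*1 = (80*(301/828))*1 = (6020/207)*1 = 6020/207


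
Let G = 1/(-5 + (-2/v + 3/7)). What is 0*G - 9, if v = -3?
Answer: -9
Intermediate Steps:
G = -21/82 (G = 1/(-5 + (-2/(-3) + 3/7)) = 1/(-5 + (-2*(-⅓) + 3*(⅐))) = 1/(-5 + (⅔ + 3/7)) = 1/(-5 + 23/21) = 1/(-82/21) = -21/82 ≈ -0.25610)
0*G - 9 = 0*(-21/82) - 9 = 0 - 9 = -9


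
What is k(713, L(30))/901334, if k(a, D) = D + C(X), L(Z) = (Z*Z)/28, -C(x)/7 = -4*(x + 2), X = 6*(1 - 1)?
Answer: 617/6309338 ≈ 9.7792e-5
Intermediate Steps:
X = 0 (X = 6*0 = 0)
C(x) = 56 + 28*x (C(x) = -(-28)*(x + 2) = -(-28)*(2 + x) = -7*(-8 - 4*x) = 56 + 28*x)
L(Z) = Z²/28 (L(Z) = Z²*(1/28) = Z²/28)
k(a, D) = 56 + D (k(a, D) = D + (56 + 28*0) = D + (56 + 0) = D + 56 = 56 + D)
k(713, L(30))/901334 = (56 + (1/28)*30²)/901334 = (56 + (1/28)*900)*(1/901334) = (56 + 225/7)*(1/901334) = (617/7)*(1/901334) = 617/6309338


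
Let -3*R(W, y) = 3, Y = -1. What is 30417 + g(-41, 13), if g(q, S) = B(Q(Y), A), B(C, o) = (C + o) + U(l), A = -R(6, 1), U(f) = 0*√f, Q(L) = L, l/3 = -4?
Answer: 30417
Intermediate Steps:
l = -12 (l = 3*(-4) = -12)
R(W, y) = -1 (R(W, y) = -⅓*3 = -1)
U(f) = 0
A = 1 (A = -1*(-1) = 1)
B(C, o) = C + o (B(C, o) = (C + o) + 0 = C + o)
g(q, S) = 0 (g(q, S) = -1 + 1 = 0)
30417 + g(-41, 13) = 30417 + 0 = 30417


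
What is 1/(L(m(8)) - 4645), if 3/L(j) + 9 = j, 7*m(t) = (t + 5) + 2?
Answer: -16/74327 ≈ -0.00021526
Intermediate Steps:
m(t) = 1 + t/7 (m(t) = ((t + 5) + 2)/7 = ((5 + t) + 2)/7 = (7 + t)/7 = 1 + t/7)
L(j) = 3/(-9 + j)
1/(L(m(8)) - 4645) = 1/(3/(-9 + (1 + (⅐)*8)) - 4645) = 1/(3/(-9 + (1 + 8/7)) - 4645) = 1/(3/(-9 + 15/7) - 4645) = 1/(3/(-48/7) - 4645) = 1/(3*(-7/48) - 4645) = 1/(-7/16 - 4645) = 1/(-74327/16) = -16/74327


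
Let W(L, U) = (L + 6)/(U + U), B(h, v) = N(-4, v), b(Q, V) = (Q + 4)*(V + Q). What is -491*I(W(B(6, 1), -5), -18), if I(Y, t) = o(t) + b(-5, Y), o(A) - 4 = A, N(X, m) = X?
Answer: 21604/5 ≈ 4320.8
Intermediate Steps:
b(Q, V) = (4 + Q)*(Q + V)
B(h, v) = -4
W(L, U) = (6 + L)/(2*U) (W(L, U) = (6 + L)/((2*U)) = (6 + L)*(1/(2*U)) = (6 + L)/(2*U))
o(A) = 4 + A
I(Y, t) = 9 + t - Y (I(Y, t) = (4 + t) + ((-5)² + 4*(-5) + 4*Y - 5*Y) = (4 + t) + (25 - 20 + 4*Y - 5*Y) = (4 + t) + (5 - Y) = 9 + t - Y)
-491*I(W(B(6, 1), -5), -18) = -491*(9 - 18 - (6 - 4)/(2*(-5))) = -491*(9 - 18 - (-1)*2/(2*5)) = -491*(9 - 18 - 1*(-⅕)) = -491*(9 - 18 + ⅕) = -491*(-44/5) = 21604/5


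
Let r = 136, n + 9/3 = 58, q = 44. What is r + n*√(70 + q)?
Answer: 136 + 55*√114 ≈ 723.24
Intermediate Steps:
n = 55 (n = -3 + 58 = 55)
r + n*√(70 + q) = 136 + 55*√(70 + 44) = 136 + 55*√114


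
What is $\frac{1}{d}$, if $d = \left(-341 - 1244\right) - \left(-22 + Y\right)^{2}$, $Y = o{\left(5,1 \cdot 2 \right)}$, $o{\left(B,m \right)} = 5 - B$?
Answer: $- \frac{1}{2069} \approx -0.00048333$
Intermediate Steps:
$Y = 0$ ($Y = 5 - 5 = 0$)
$d = -2069$ ($d = \left(-341 - 1244\right) - \left(-22 + 0\right)^{2} = \left(-341 - 1244\right) - \left(-22\right)^{2} = -1585 - 484 = -2069$)
$\frac{1}{d} = \frac{1}{-2069} = - \frac{1}{2069}$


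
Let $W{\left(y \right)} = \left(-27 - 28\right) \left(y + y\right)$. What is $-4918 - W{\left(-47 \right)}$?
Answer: $-10088$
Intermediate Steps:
$W{\left(y \right)} = - 110 y$ ($W{\left(y \right)} = \left(-27 - 28\right) 2 y = - 55 \cdot 2 y = - 110 y$)
$-4918 - W{\left(-47 \right)} = -4918 - \left(-110\right) \left(-47\right) = -4918 - 5170 = -10088$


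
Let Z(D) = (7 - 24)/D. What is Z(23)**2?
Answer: 289/529 ≈ 0.54631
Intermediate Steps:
Z(D) = -17/D
Z(23)**2 = (-17/23)**2 = 289/529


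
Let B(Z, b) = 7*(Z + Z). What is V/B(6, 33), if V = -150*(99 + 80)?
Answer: -4475/14 ≈ -319.64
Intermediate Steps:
B(Z, b) = 14*Z (B(Z, b) = 7*(2*Z) = 14*Z)
V = -26850 (V = -150*179 = -26850)
V/B(6, 33) = -26850/(14*6) = -26850/84 = -26850*1/84 = -4475/14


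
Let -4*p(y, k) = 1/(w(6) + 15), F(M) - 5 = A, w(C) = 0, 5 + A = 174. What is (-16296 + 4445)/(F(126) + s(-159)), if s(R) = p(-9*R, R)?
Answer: -711060/10439 ≈ -68.116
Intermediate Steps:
A = 169 (A = -5 + 174 = 169)
F(M) = 174 (F(M) = 5 + 169 = 174)
p(y, k) = -1/60 (p(y, k) = -1/(4*(0 + 15)) = -¼/15 = -¼*1/15 = -1/60)
s(R) = -1/60
(-16296 + 4445)/(F(126) + s(-159)) = (-16296 + 4445)/(174 - 1/60) = -11851/10439/60 = -11851*60/10439 = -711060/10439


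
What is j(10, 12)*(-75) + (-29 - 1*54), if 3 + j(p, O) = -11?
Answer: 967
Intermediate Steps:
j(p, O) = -14 (j(p, O) = -3 - 11 = -14)
j(10, 12)*(-75) + (-29 - 1*54) = -14*(-75) + (-29 - 1*54) = 1050 + (-29 - 54) = 1050 - 83 = 967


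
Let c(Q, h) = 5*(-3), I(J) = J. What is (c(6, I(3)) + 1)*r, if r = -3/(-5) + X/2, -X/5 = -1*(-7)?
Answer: 1183/5 ≈ 236.60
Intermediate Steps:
X = -35 (X = -(-5)*(-7) = -5*7 = -35)
c(Q, h) = -15
r = -169/10 (r = -3/(-5) - 35/2 = -3*(-⅕) - 35*½ = ⅗ - 35/2 = -169/10 ≈ -16.900)
(c(6, I(3)) + 1)*r = (-15 + 1)*(-169/10) = -14*(-169/10) = 1183/5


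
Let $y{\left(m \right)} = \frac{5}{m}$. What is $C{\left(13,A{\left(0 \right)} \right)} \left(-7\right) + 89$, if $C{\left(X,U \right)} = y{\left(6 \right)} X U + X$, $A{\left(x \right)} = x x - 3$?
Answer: $\frac{451}{2} \approx 225.5$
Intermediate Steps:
$A{\left(x \right)} = -3 + x^{2}$ ($A{\left(x \right)} = x^{2} - 3 = -3 + x^{2}$)
$C{\left(X,U \right)} = X + \frac{5 U X}{6}$ ($C{\left(X,U \right)} = \frac{5}{6} X U + X = 5 \cdot \frac{1}{6} X U + X = \frac{5 X}{6} U + X = \frac{5 U X}{6} + X = X + \frac{5 U X}{6}$)
$C{\left(13,A{\left(0 \right)} \right)} \left(-7\right) + 89 = \frac{1}{6} \cdot 13 \left(6 + 5 \left(-3 + 0^{2}\right)\right) \left(-7\right) + 89 = \frac{1}{6} \cdot 13 \left(6 + 5 \left(-3 + 0\right)\right) \left(-7\right) + 89 = \frac{1}{6} \cdot 13 \left(6 + 5 \left(-3\right)\right) \left(-7\right) + 89 = \frac{1}{6} \cdot 13 \left(6 - 15\right) \left(-7\right) + 89 = \frac{1}{6} \cdot 13 \left(-9\right) \left(-7\right) + 89 = \left(- \frac{39}{2}\right) \left(-7\right) + 89 = \frac{273}{2} + 89 = \frac{451}{2}$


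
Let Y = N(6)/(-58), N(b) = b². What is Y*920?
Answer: -16560/29 ≈ -571.03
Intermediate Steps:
Y = -18/29 (Y = 6²/(-58) = 36*(-1/58) = -18/29 ≈ -0.62069)
Y*920 = -18/29*920 = -16560/29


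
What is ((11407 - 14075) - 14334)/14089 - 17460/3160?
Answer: -14986013/2226062 ≈ -6.7321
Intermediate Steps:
((11407 - 14075) - 14334)/14089 - 17460/3160 = (-2668 - 14334)*(1/14089) - 17460*1/3160 = -17002*1/14089 - 873/158 = -17002/14089 - 873/158 = -14986013/2226062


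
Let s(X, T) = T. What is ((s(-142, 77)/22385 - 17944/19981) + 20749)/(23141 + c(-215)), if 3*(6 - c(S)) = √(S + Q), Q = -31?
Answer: 58583598535908222/65357033773403515 + 843645663742*I*√246/65357033773403515 ≈ 0.89636 + 0.00020246*I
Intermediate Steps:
c(S) = 6 - √(-31 + S)/3 (c(S) = 6 - √(S - 31)/3 = 6 - √(-31 + S)/3)
((s(-142, 77)/22385 - 17944/19981) + 20749)/(23141 + c(-215)) = ((77/22385 - 17944/19981) + 20749)/(23141 + (6 - √(-31 - 215)/3)) = ((77*(1/22385) - 17944*1/19981) + 20749)/(23141 + (6 - I*√246/3)) = ((7/2035 - 17944/19981) + 20749)/(23141 + (6 - I*√246/3)) = (-36376173/40661335 + 20749)/(23141 + (6 - I*√246/3)) = 843645663742/(40661335*(23147 - I*√246/3))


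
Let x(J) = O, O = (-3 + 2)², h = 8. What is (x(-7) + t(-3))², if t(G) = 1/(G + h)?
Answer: 36/25 ≈ 1.4400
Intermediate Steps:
O = 1 (O = (-1)² = 1)
t(G) = 1/(8 + G) (t(G) = 1/(G + 8) = 1/(8 + G))
x(J) = 1
(x(-7) + t(-3))² = (1 + 1/(8 - 3))² = (1 + 1/5)² = (1 + ⅕)² = (6/5)² = 36/25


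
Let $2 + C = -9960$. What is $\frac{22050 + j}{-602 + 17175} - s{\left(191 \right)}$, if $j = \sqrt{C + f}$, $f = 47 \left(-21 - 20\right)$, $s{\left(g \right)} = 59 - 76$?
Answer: $\frac{303791}{16573} + \frac{3 i \sqrt{1321}}{16573} \approx 18.33 + 0.0065792 i$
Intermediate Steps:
$C = -9962$ ($C = -2 - 9960 = -9962$)
$s{\left(g \right)} = -17$ ($s{\left(g \right)} = 59 - 76 = -17$)
$f = -1927$ ($f = 47 \left(-41\right) = -1927$)
$j = 3 i \sqrt{1321}$ ($j = \sqrt{-9962 - 1927} = \sqrt{-11889} = 3 i \sqrt{1321} \approx 109.04 i$)
$\frac{22050 + j}{-602 + 17175} - s{\left(191 \right)} = \frac{22050 + 3 i \sqrt{1321}}{-602 + 17175} - -17 = \frac{22050 + 3 i \sqrt{1321}}{16573} + 17 = \left(22050 + 3 i \sqrt{1321}\right) \frac{1}{16573} + 17 = \left(\frac{22050}{16573} + \frac{3 i \sqrt{1321}}{16573}\right) + 17 = \frac{303791}{16573} + \frac{3 i \sqrt{1321}}{16573}$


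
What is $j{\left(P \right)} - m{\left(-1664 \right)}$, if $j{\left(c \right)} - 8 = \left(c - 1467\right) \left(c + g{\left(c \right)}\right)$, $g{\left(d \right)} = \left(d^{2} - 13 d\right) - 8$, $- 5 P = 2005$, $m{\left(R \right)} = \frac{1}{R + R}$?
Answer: $- \frac{1029517239295}{3328} \approx -3.0935 \cdot 10^{8}$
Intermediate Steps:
$m{\left(R \right)} = \frac{1}{2 R}$
$P = -401$ ($P = \left(- \frac{1}{5}\right) 2005 = -401$)
$g{\left(d \right)} = -8 + d^{2} - 13 d$
$j{\left(c \right)} = 8 + \left(-1467 + c\right) \left(-8 + c^{2} - 12 c\right)$ ($j{\left(c \right)} = 8 + \left(c - 1467\right) \left(c - \left(8 - c^{2} + 13 c\right)\right) = 8 + \left(-1467 + c\right) \left(-8 + c^{2} - 12 c\right)$)
$j{\left(P \right)} - m{\left(-1664 \right)} = \left(11744 + \left(-401\right)^{3} - 1479 \left(-401\right)^{2} + 17596 \left(-401\right)\right) - \frac{1}{2 \left(-1664\right)} = \left(11744 - 64481201 - 237824679 - 7055996\right) - \frac{1}{2} \left(- \frac{1}{1664}\right) = \left(11744 - 64481201 - 237824679 - 7055996\right) - - \frac{1}{3328} = -309350132 + \frac{1}{3328} = - \frac{1029517239295}{3328}$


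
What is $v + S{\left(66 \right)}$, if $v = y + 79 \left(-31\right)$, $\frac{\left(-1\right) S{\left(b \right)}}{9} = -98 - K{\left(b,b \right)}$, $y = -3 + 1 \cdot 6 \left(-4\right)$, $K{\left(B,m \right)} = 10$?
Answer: $-1504$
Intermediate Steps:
$y = -27$ ($y = -3 + 1 \left(-24\right) = -3 - 24 = -27$)
$S{\left(b \right)} = 972$ ($S{\left(b \right)} = - 9 \left(-98 - 10\right) = \left(-9\right) \left(-108\right) = 972$)
$v = -2476$ ($v = -27 + 79 \left(-31\right) = -27 - 2449 = -2476$)
$v + S{\left(66 \right)} = -2476 + 972 = -1504$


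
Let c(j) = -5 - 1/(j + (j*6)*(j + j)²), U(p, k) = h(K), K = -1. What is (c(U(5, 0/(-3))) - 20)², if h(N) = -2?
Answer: 23512801/37636 ≈ 624.74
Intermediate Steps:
U(p, k) = -2
c(j) = -5 - 1/(j + 24*j³) (c(j) = -5 - 1/(j + (6*j)*(2*j)²) = -5 - 1/(j + (6*j)*(4*j²)) = -5 - 1/(j + 24*j³))
(c(U(5, 0/(-3))) - 20)² = ((-1 - 120*(-2)³ - 5*(-2))/(-2 + 24*(-2)³) - 20)² = ((-1 - 120*(-8) + 10)/(-2 + 24*(-8)) - 20)² = ((-1 + 960 + 10)/(-2 - 192) - 20)² = (969/(-194) - 20)² = (-1/194*969 - 20)² = (-969/194 - 20)² = (-4849/194)² = 23512801/37636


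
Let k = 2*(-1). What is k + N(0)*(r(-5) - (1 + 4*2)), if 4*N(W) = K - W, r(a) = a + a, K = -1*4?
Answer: 17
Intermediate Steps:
K = -4
r(a) = 2*a
N(W) = -1 - W/4 (N(W) = (-4 - W)/4 = -1 - W/4)
k = -2
k + N(0)*(r(-5) - (1 + 4*2)) = -2 + (-1 - ¼*0)*(2*(-5) - (1 + 4*2)) = -2 + (-1 + 0)*(-10 - (1 + 8)) = -2 - (-10 - 1*9) = -2 - (-10 - 9) = -2 - 1*(-19) = -2 + 19 = 17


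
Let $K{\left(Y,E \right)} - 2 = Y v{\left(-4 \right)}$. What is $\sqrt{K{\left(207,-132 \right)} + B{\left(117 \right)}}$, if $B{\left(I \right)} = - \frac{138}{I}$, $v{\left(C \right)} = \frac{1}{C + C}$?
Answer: $\frac{i \sqrt{609726}}{156} \approx 5.0054 i$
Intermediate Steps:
$v{\left(C \right)} = \frac{1}{2 C}$
$K{\left(Y,E \right)} = 2 - \frac{Y}{8}$ ($K{\left(Y,E \right)} = 2 + Y \frac{1}{2 \left(-4\right)} = 2 + Y \frac{1}{2} \left(- \frac{1}{4}\right) = 2 + Y \left(- \frac{1}{8}\right) = 2 - \frac{Y}{8}$)
$\sqrt{K{\left(207,-132 \right)} + B{\left(117 \right)}} = \sqrt{\left(2 - \frac{207}{8}\right) - \frac{138}{117}} = \sqrt{\left(2 - \frac{207}{8}\right) - \frac{46}{39}} = \sqrt{- \frac{191}{8} - \frac{46}{39}} = \sqrt{- \frac{7817}{312}} = \frac{i \sqrt{609726}}{156}$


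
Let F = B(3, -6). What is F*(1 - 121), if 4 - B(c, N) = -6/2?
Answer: -840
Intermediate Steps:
B(c, N) = 7 (B(c, N) = 4 - (-6)/2 = 4 - 1*(-3) = 4 + 3 = 7)
F = 7
F*(1 - 121) = 7*(1 - 121) = 7*(-120) = -840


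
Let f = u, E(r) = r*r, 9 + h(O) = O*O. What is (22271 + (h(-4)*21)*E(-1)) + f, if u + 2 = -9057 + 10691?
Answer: 24050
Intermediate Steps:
h(O) = -9 + O² (h(O) = -9 + O*O = -9 + O²)
u = 1632 (u = -2 + (-9057 + 10691) = -2 + 1634 = 1632)
E(r) = r²
f = 1632
(22271 + (h(-4)*21)*E(-1)) + f = (22271 + ((-9 + (-4)²)*21)*(-1)²) + 1632 = (22271 + ((-9 + 16)*21)*1) + 1632 = (22271 + (7*21)*1) + 1632 = (22271 + 147*1) + 1632 = (22271 + 147) + 1632 = 22418 + 1632 = 24050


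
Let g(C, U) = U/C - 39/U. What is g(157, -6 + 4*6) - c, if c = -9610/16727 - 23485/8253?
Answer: 8472088987/6192435762 ≈ 1.3681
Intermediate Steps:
g(C, U) = -39/U + U/C
c = -67449275/19721133 (c = -9610*1/16727 - 23485*1/8253 = -9610/16727 - 3355/1179 = -67449275/19721133 ≈ -3.4202)
g(157, -6 + 4*6) - c = (-39/(-6 + 4*6) + (-6 + 4*6)/157) - 1*(-67449275/19721133) = (-39/(-6 + 24) + (-6 + 24)*(1/157)) + 67449275/19721133 = (-39/18 + 18*(1/157)) + 67449275/19721133 = (-39*1/18 + 18/157) + 67449275/19721133 = (-13/6 + 18/157) + 67449275/19721133 = -1933/942 + 67449275/19721133 = 8472088987/6192435762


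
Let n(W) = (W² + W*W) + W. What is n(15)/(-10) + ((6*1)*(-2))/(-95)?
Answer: -8811/190 ≈ -46.374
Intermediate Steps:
n(W) = W + 2*W² (n(W) = (W² + W²) + W = 2*W² + W = W + 2*W²)
n(15)/(-10) + ((6*1)*(-2))/(-95) = (15*(1 + 2*15))/(-10) + ((6*1)*(-2))/(-95) = (15*(1 + 30))*(-⅒) + (6*(-2))*(-1/95) = (15*31)*(-⅒) - 12*(-1/95) = 465*(-⅒) + 12/95 = -93/2 + 12/95 = -8811/190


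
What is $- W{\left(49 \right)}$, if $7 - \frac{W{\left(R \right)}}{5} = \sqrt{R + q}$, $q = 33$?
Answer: $-35 + 5 \sqrt{82} \approx 10.277$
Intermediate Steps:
$W{\left(R \right)} = 35 - 5 \sqrt{33 + R}$ ($W{\left(R \right)} = 35 - 5 \sqrt{R + 33} = 35 - 5 \sqrt{33 + R}$)
$- W{\left(49 \right)} = - (35 - 5 \sqrt{33 + 49}) = - (35 - 5 \sqrt{82}) = -35 + 5 \sqrt{82}$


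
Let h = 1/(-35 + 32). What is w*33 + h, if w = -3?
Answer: -298/3 ≈ -99.333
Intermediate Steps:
h = -1/3 (h = 1/(-3) = -1/3 ≈ -0.33333)
w*33 + h = -3*33 - 1/3 = -99 - 1/3 = -298/3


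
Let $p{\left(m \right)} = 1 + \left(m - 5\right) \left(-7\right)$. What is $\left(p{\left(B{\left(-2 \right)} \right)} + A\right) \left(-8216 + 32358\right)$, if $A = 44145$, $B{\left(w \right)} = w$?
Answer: $1066955690$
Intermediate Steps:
$p{\left(m \right)} = 36 - 7 m$ ($p{\left(m \right)} = 1 + \left(-5 + m\right) \left(-7\right) = 1 - \left(-35 + 7 m\right) = 36 - 7 m$)
$\left(p{\left(B{\left(-2 \right)} \right)} + A\right) \left(-8216 + 32358\right) = \left(\left(36 - -14\right) + 44145\right) \left(-8216 + 32358\right) = \left(\left(36 + 14\right) + 44145\right) 24142 = \left(50 + 44145\right) 24142 = 44195 \cdot 24142 = 1066955690$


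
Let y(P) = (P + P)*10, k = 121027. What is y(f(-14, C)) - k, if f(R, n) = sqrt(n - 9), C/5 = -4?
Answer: -121027 + 20*I*sqrt(29) ≈ -1.2103e+5 + 107.7*I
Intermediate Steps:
C = -20 (C = 5*(-4) = -20)
f(R, n) = sqrt(-9 + n)
y(P) = 20*P (y(P) = (2*P)*10 = 20*P)
y(f(-14, C)) - k = 20*sqrt(-9 - 20) - 1*121027 = 20*sqrt(-29) - 121027 = 20*(I*sqrt(29)) - 121027 = 20*I*sqrt(29) - 121027 = -121027 + 20*I*sqrt(29)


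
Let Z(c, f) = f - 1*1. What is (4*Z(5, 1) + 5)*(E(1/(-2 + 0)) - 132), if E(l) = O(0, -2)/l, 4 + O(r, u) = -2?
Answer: -600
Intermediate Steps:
Z(c, f) = -1 + f (Z(c, f) = f - 1 = -1 + f)
O(r, u) = -6 (O(r, u) = -4 - 2 = -6)
E(l) = -6/l
(4*Z(5, 1) + 5)*(E(1/(-2 + 0)) - 132) = (4*(-1 + 1) + 5)*(-6/(1/(-2 + 0)) - 132) = (4*0 + 5)*(-6/(1/(-2)) - 132) = (0 + 5)*(-6/(-½) - 132) = 5*(-6*(-2) - 132) = 5*(12 - 132) = 5*(-120) = -600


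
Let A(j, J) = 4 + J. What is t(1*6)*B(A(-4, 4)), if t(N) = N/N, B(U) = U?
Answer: 8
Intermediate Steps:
t(N) = 1
t(1*6)*B(A(-4, 4)) = 1*(4 + 4) = 1*8 = 8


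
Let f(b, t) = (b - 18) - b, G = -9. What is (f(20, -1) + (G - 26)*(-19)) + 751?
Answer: 1398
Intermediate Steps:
f(b, t) = -18 (f(b, t) = (-18 + b) - b = -18)
(f(20, -1) + (G - 26)*(-19)) + 751 = (-18 + (-9 - 26)*(-19)) + 751 = (-18 - 35*(-19)) + 751 = (-18 + 665) + 751 = 647 + 751 = 1398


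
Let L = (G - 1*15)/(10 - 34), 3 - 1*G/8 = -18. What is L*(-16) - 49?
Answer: 53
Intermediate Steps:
G = 168 (G = 24 - 8*(-18) = 24 + 144 = 168)
L = -51/8 (L = (168 - 1*15)/(10 - 34) = (168 - 15)/(-24) = 153*(-1/24) = -51/8 ≈ -6.3750)
L*(-16) - 49 = -51/8*(-16) - 49 = 102 - 49 = 53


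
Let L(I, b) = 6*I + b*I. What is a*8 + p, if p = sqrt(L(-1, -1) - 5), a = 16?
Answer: 128 + I*sqrt(10) ≈ 128.0 + 3.1623*I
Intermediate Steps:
L(I, b) = 6*I + I*b
p = I*sqrt(10) (p = sqrt(-(6 - 1) - 5) = sqrt(-1*5 - 5) = sqrt(-5 - 5) = sqrt(-10) = I*sqrt(10) ≈ 3.1623*I)
a*8 + p = 16*8 + I*sqrt(10) = 128 + I*sqrt(10)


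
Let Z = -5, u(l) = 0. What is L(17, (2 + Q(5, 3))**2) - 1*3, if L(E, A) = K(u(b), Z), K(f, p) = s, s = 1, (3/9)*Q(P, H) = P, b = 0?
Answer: -2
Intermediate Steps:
Q(P, H) = 3*P
K(f, p) = 1
L(E, A) = 1
L(17, (2 + Q(5, 3))**2) - 1*3 = 1 - 1*3 = 1 - 3 = -2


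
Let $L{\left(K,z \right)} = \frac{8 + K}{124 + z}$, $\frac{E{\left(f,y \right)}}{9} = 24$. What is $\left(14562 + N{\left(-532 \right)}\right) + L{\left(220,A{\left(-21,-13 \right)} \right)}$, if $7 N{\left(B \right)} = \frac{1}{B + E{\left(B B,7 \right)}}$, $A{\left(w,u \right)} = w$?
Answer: $\frac{3318252065}{227836} \approx 14564.0$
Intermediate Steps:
$E{\left(f,y \right)} = 216$ ($E{\left(f,y \right)} = 9 \cdot 24 = 216$)
$N{\left(B \right)} = \frac{1}{7 \left(216 + B\right)}$ ($N{\left(B \right)} = \frac{1}{7 \left(B + 216\right)} = \frac{1}{7 \left(216 + B\right)}$)
$L{\left(K,z \right)} = \frac{8 + K}{124 + z}$
$\left(14562 + N{\left(-532 \right)}\right) + L{\left(220,A{\left(-21,-13 \right)} \right)} = \left(14562 + \frac{1}{7 \left(216 - 532\right)}\right) + \frac{8 + 220}{124 - 21} = \left(14562 + \frac{1}{7 \left(-316\right)}\right) + \frac{1}{103} \cdot 228 = \left(14562 + \frac{1}{7} \left(- \frac{1}{316}\right)\right) + \frac{1}{103} \cdot 228 = \left(14562 - \frac{1}{2212}\right) + \frac{228}{103} = \frac{32211143}{2212} + \frac{228}{103} = \frac{3318252065}{227836}$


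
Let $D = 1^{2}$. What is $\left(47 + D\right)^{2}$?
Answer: $2304$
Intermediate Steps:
$D = 1$
$\left(47 + D\right)^{2} = \left(47 + 1\right)^{2} = 48^{2} = 2304$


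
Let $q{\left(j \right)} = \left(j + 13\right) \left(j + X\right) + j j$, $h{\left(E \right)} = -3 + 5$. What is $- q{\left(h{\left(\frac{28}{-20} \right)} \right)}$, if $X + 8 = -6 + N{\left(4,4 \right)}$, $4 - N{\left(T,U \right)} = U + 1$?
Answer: $191$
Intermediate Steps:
$N{\left(T,U \right)} = 3 - U$ ($N{\left(T,U \right)} = 4 - \left(U + 1\right) = 4 - \left(1 + U\right) = 3 - U$)
$X = -15$ ($X = -8 + \left(-6 + \left(3 - 4\right)\right) = -8 - 7 = -15$)
$h{\left(E \right)} = 2$
$q{\left(j \right)} = j^{2} + \left(-15 + j\right) \left(13 + j\right)$ ($q{\left(j \right)} = \left(j + 13\right) \left(j - 15\right) + j j = \left(13 + j\right) \left(-15 + j\right) + j^{2} = \left(-15 + j\right) \left(13 + j\right) + j^{2} = j^{2} + \left(-15 + j\right) \left(13 + j\right)$)
$- q{\left(h{\left(\frac{28}{-20} \right)} \right)} = - (-195 - 4 + 2 \cdot 2^{2}) = - (-195 - 4 + 2 \cdot 4) = - (-195 - 4 + 8) = \left(-1\right) \left(-191\right) = 191$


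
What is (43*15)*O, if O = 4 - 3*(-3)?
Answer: 8385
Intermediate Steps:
O = 13 (O = 4 + 9 = 13)
(43*15)*O = (43*15)*13 = 645*13 = 8385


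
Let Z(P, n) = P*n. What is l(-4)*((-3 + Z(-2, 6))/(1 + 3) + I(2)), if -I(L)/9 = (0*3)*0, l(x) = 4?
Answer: -15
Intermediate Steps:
I(L) = 0 (I(L) = -9*0*3*0 = -0*0 = -9*0 = 0)
l(-4)*((-3 + Z(-2, 6))/(1 + 3) + I(2)) = 4*((-3 - 2*6)/(1 + 3) + 0) = 4*((-3 - 12)/4 + 0) = 4*(-15*¼ + 0) = 4*(-15/4 + 0) = 4*(-15/4) = -15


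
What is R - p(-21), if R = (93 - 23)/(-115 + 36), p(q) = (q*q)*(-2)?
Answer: 69608/79 ≈ 881.11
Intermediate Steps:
p(q) = -2*q² (p(q) = q²*(-2) = -2*q²)
R = -70/79 (R = 70/(-79) = 70*(-1/79) = -70/79 ≈ -0.88608)
R - p(-21) = -70/79 - (-2)*(-21)² = -70/79 - (-2)*441 = -70/79 - 1*(-882) = -70/79 + 882 = 69608/79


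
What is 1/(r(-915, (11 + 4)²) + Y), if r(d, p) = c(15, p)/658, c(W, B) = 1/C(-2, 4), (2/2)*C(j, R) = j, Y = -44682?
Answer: -1316/58801513 ≈ -2.2380e-5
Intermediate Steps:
C(j, R) = j
c(W, B) = -½ (c(W, B) = 1/(-2) = -½)
r(d, p) = -1/1316 (r(d, p) = -½/658 = -½*1/658 = -1/1316)
1/(r(-915, (11 + 4)²) + Y) = 1/(-1/1316 - 44682) = 1/(-58801513/1316) = -1316/58801513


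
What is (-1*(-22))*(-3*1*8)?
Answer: -528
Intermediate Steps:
(-1*(-22))*(-3*1*8) = 22*(-3*8) = 22*(-24) = -528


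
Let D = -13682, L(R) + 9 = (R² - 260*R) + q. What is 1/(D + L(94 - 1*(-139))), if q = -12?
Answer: -1/19994 ≈ -5.0015e-5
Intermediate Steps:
L(R) = -21 + R² - 260*R (L(R) = -9 + ((R² - 260*R) - 12) = -9 + (-12 + R² - 260*R) = -21 + R² - 260*R)
1/(D + L(94 - 1*(-139))) = 1/(-13682 + (-21 + (94 - 1*(-139))² - 260*(94 - 1*(-139)))) = 1/(-13682 + (-21 + (94 + 139)² - 260*(94 + 139))) = 1/(-13682 + (-21 + 233² - 260*233)) = 1/(-13682 + (-21 + 54289 - 60580)) = 1/(-13682 - 6312) = 1/(-19994) = -1/19994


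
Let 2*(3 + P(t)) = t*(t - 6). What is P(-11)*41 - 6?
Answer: 7409/2 ≈ 3704.5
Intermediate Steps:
P(t) = -3 + t*(-6 + t)/2 (P(t) = -3 + (t*(t - 6))/2 = -3 + (t*(-6 + t))/2 = -3 + t*(-6 + t)/2)
P(-11)*41 - 6 = (-3 + (½)*(-11)² - 3*(-11))*41 - 6 = (-3 + (½)*121 + 33)*41 - 6 = (-3 + 121/2 + 33)*41 - 6 = (181/2)*41 - 6 = 7421/2 - 6 = 7409/2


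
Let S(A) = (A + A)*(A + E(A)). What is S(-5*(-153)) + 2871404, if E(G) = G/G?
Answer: 4043384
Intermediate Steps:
E(G) = 1
S(A) = 2*A*(1 + A) (S(A) = (A + A)*(A + 1) = (2*A)*(1 + A) = 2*A*(1 + A))
S(-5*(-153)) + 2871404 = 2*(-5*(-153))*(1 - 5*(-153)) + 2871404 = 2*765*(1 + 765) + 2871404 = 2*765*766 + 2871404 = 1171980 + 2871404 = 4043384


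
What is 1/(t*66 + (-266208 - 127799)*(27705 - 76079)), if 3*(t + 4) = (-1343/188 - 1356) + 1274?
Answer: 94/1791611084927 ≈ 5.2467e-11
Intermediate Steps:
t = -19015/564 (t = -4 + ((-1343/188 - 1356) + 1274)/3 = -4 + (-256271/188 + 1274)/3 = -4 + (⅓)*(-16759/188) = -4 - 16759/564 = -19015/564 ≈ -33.715)
1/(t*66 + (-266208 - 127799)*(27705 - 76079)) = 1/(-19015/564*66 + (-266208 - 127799)*(27705 - 76079)) = 1/(-209165/94 - 394007*(-48374)) = 1/(-209165/94 + 19059694618) = 1/(1791611084927/94) = 94/1791611084927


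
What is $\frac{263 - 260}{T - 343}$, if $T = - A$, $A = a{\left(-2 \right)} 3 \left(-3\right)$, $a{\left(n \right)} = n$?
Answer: $- \frac{3}{361} \approx -0.0083102$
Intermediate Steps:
$A = 18$ ($A = - 2 \cdot 3 \left(-3\right) = \left(-2\right) \left(-9\right) = 18$)
$T = -18$ ($T = \left(-1\right) 18 = -18$)
$\frac{263 - 260}{T - 343} = \frac{263 - 260}{-18 - 343} = \frac{3}{-361} = 3 \left(- \frac{1}{361}\right) = - \frac{3}{361}$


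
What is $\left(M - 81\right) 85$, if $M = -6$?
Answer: $-7395$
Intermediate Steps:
$\left(M - 81\right) 85 = \left(-6 - 81\right) 85 = \left(-87\right) 85 = -7395$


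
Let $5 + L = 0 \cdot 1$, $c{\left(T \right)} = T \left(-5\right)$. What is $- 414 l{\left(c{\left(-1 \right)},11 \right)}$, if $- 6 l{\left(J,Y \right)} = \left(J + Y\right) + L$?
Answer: $759$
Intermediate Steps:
$c{\left(T \right)} = - 5 T$
$L = -5$ ($L = -5 + 0 \cdot 1 = -5 + 0 = -5$)
$l{\left(J,Y \right)} = \frac{5}{6} - \frac{J}{6} - \frac{Y}{6}$ ($l{\left(J,Y \right)} = - \frac{\left(J + Y\right) - 5}{6} = - \frac{-5 + J + Y}{6} = \frac{5}{6} - \frac{J}{6} - \frac{Y}{6}$)
$- 414 l{\left(c{\left(-1 \right)},11 \right)} = - 414 \left(\frac{5}{6} - \frac{\left(-5\right) \left(-1\right)}{6} - \frac{11}{6}\right) = - 414 \left(\frac{5}{6} - \frac{5}{6} - \frac{11}{6}\right) = \left(-414\right) \left(- \frac{11}{6}\right) = 759$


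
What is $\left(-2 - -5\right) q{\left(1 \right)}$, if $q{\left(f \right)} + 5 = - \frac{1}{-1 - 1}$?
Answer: $- \frac{27}{2} \approx -13.5$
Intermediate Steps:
$q{\left(f \right)} = - \frac{9}{2}$ ($q{\left(f \right)} = -5 - \frac{1}{-1 - 1} = -5 - \frac{1}{-2} = -5 - - \frac{1}{2} = -5 + \frac{1}{2} = - \frac{9}{2}$)
$\left(-2 - -5\right) q{\left(1 \right)} = \left(-2 - -5\right) \left(- \frac{9}{2}\right) = \left(-2 + 5\right) \left(- \frac{9}{2}\right) = 3 \left(- \frac{9}{2}\right) = - \frac{27}{2}$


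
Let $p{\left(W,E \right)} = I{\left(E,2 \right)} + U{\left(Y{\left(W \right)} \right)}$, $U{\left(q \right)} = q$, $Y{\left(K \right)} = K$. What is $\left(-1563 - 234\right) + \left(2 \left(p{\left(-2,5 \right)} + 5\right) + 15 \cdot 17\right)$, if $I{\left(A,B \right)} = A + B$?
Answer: $-1522$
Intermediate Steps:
$p{\left(W,E \right)} = 2 + E + W$ ($p{\left(W,E \right)} = \left(E + 2\right) + W = \left(2 + E\right) + W = 2 + E + W$)
$\left(-1563 - 234\right) + \left(2 \left(p{\left(-2,5 \right)} + 5\right) + 15 \cdot 17\right) = \left(-1563 - 234\right) + \left(2 \left(\left(2 + 5 - 2\right) + 5\right) + 15 \cdot 17\right) = -1797 + \left(2 \left(5 + 5\right) + 255\right) = -1797 + \left(2 \cdot 10 + 255\right) = -1797 + \left(20 + 255\right) = -1797 + 275 = -1522$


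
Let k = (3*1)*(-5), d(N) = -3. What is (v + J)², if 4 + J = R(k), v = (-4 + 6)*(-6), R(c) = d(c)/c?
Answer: 6241/25 ≈ 249.64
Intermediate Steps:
k = -15 (k = 3*(-5) = -15)
R(c) = -3/c
v = -12 (v = 2*(-6) = -12)
J = -19/5 (J = -4 - 3/(-15) = -4 - 3*(-1/15) = -4 + ⅕ = -19/5 ≈ -3.8000)
(v + J)² = (-12 - 19/5)² = (-79/5)² = 6241/25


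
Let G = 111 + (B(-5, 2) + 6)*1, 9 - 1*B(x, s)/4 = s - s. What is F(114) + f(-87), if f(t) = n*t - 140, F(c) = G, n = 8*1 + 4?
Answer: -1031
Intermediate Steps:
n = 12 (n = 8 + 4 = 12)
B(x, s) = 36 (B(x, s) = 36 - 4*(s - s) = 36 - 4*0 = 36 + 0 = 36)
G = 153 (G = 111 + (36 + 6)*1 = 111 + 42*1 = 111 + 42 = 153)
F(c) = 153
f(t) = -140 + 12*t (f(t) = 12*t - 140 = -140 + 12*t)
F(114) + f(-87) = 153 + (-140 + 12*(-87)) = 153 + (-140 - 1044) = 153 - 1184 = -1031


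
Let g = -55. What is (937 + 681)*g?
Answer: -88990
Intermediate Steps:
(937 + 681)*g = (937 + 681)*(-55) = 1618*(-55) = -88990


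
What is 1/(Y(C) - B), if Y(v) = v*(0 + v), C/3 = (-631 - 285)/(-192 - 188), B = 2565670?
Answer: -9025/23154699781 ≈ -3.8977e-7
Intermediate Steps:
C = 687/95 (C = 3*((-631 - 285)/(-192 - 188)) = 3*(-916/(-380)) = 3*(-916*(-1/380)) = 3*(229/95) = 687/95 ≈ 7.2316)
Y(v) = v**2 (Y(v) = v*v = v**2)
1/(Y(C) - B) = 1/((687/95)**2 - 1*2565670) = 1/(471969/9025 - 2565670) = 1/(-23154699781/9025) = -9025/23154699781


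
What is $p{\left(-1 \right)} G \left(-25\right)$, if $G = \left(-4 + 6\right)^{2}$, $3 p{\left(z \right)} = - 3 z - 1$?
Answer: $- \frac{200}{3} \approx -66.667$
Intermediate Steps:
$p{\left(z \right)} = - \frac{1}{3} - z$ ($p{\left(z \right)} = \frac{- 3 z - 1}{3} = \frac{-1 - 3 z}{3} = - \frac{1}{3} - z$)
$G = 4$ ($G = 2^{2} = 4$)
$p{\left(-1 \right)} G \left(-25\right) = \left(- \frac{1}{3} - -1\right) 4 \left(-25\right) = \left(- \frac{1}{3} + 1\right) 4 \left(-25\right) = \frac{2}{3} \cdot 4 \left(-25\right) = \frac{8}{3} \left(-25\right) = - \frac{200}{3}$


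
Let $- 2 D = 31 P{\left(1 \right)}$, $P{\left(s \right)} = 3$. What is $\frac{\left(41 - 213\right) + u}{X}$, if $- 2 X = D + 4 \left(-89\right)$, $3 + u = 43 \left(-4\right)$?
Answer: $- \frac{1388}{805} \approx -1.7242$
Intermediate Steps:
$u = -175$ ($u = -3 + 43 \left(-4\right) = -3 - 172 = -175$)
$D = - \frac{93}{2}$ ($D = - \frac{31 \cdot 3}{2} = \left(- \frac{1}{2}\right) 93 = - \frac{93}{2} \approx -46.5$)
$X = \frac{805}{4}$ ($X = - \frac{- \frac{93}{2} + 4 \left(-89\right)}{2} = - \frac{- \frac{93}{2} - 356}{2} = \left(- \frac{1}{2}\right) \left(- \frac{805}{2}\right) = \frac{805}{4} \approx 201.25$)
$\frac{\left(41 - 213\right) + u}{X} = \frac{\left(41 - 213\right) - 175}{\frac{805}{4}} = \left(-172 - 175\right) \frac{4}{805} = \left(-347\right) \frac{4}{805} = - \frac{1388}{805}$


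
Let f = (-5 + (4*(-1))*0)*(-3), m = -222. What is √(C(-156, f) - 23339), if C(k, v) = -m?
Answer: I*√23117 ≈ 152.04*I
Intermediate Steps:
f = 15 (f = (-5 - 4*0)*(-3) = (-5 + 0)*(-3) = -5*(-3) = 15)
C(k, v) = 222 (C(k, v) = -1*(-222) = 222)
√(C(-156, f) - 23339) = √(222 - 23339) = √(-23117) = I*√23117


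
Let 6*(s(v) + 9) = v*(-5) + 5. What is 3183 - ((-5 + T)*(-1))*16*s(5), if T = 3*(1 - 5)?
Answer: 19613/3 ≈ 6537.7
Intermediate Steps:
T = -12 (T = 3*(-4) = -12)
s(v) = -49/6 - 5*v/6 (s(v) = -9 + (v*(-5) + 5)/6 = -9 + (-5*v + 5)/6 = -9 + (5 - 5*v)/6 = -9 + (5/6 - 5*v/6) = -49/6 - 5*v/6)
3183 - ((-5 + T)*(-1))*16*s(5) = 3183 - ((-5 - 12)*(-1))*16*(-49/6 - 5/6*5) = 3183 - -17*(-1)*16*(-49/6 - 25/6) = 3183 - 17*16*(-37)/3 = 3183 - 272*(-37)/3 = 3183 - 1*(-10064/3) = 3183 + 10064/3 = 19613/3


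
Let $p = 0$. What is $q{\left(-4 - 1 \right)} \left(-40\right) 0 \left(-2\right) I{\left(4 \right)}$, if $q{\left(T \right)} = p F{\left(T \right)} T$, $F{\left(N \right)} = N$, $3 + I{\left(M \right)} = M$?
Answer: $0$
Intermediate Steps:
$I{\left(M \right)} = -3 + M$
$q{\left(T \right)} = 0$ ($q{\left(T \right)} = 0 T T = 0 T = 0$)
$q{\left(-4 - 1 \right)} \left(-40\right) 0 \left(-2\right) I{\left(4 \right)} = 0 \left(-40\right) 0 \left(-2\right) \left(-3 + 4\right) = 0 \cdot 0 \cdot 1 = 0 \cdot 0 = 0$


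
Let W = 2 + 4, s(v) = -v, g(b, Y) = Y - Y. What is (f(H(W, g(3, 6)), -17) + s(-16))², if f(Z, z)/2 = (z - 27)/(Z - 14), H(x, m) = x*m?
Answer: 24336/49 ≈ 496.65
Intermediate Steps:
g(b, Y) = 0
W = 6
H(x, m) = m*x
f(Z, z) = 2*(-27 + z)/(-14 + Z) (f(Z, z) = 2*((z - 27)/(Z - 14)) = 2*((-27 + z)/(-14 + Z)) = 2*(-27 + z)/(-14 + Z))
(f(H(W, g(3, 6)), -17) + s(-16))² = (2*(-27 - 17)/(-14 + 0*6) - 1*(-16))² = (2*(-44)/(-14 + 0) + 16)² = (2*(-44)/(-14) + 16)² = (2*(-1/14)*(-44) + 16)² = (44/7 + 16)² = (156/7)² = 24336/49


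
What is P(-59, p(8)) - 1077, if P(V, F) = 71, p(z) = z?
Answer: -1006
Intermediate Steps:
P(-59, p(8)) - 1077 = 71 - 1077 = -1006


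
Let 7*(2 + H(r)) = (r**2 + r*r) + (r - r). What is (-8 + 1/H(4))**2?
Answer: 18769/324 ≈ 57.929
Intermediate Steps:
H(r) = -2 + 2*r**2/7 (H(r) = -2 + ((r**2 + r*r) + (r - r))/7 = -2 + ((r**2 + r**2) + 0)/7 = -2 + (2*r**2 + 0)/7 = -2 + (2*r**2)/7 = -2 + 2*r**2/7)
(-8 + 1/H(4))**2 = (-8 + 1/(-2 + (2/7)*4**2))**2 = (-8 + 1/(-2 + (2/7)*16))**2 = (-8 + 1/(-2 + 32/7))**2 = (-8 + 1/(18/7))**2 = (-8 + 7/18)**2 = (-137/18)**2 = 18769/324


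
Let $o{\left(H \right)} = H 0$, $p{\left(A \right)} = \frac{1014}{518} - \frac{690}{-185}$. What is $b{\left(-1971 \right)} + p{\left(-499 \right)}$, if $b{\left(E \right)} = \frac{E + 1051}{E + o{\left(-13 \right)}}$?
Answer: $\frac{3141563}{510489} \approx 6.154$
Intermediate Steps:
$p{\left(A \right)} = \frac{1473}{259}$ ($p{\left(A \right)} = 1014 \cdot \frac{1}{518} - - \frac{138}{37} = \frac{507}{259} + \frac{138}{37} = \frac{1473}{259}$)
$o{\left(H \right)} = 0$
$b{\left(E \right)} = \frac{1051 + E}{E}$ ($b{\left(E \right)} = \frac{E + 1051}{E + 0} = \frac{1051 + E}{E}$)
$b{\left(-1971 \right)} + p{\left(-499 \right)} = \frac{1051 - 1971}{-1971} + \frac{1473}{259} = \left(- \frac{1}{1971}\right) \left(-920\right) + \frac{1473}{259} = \frac{920}{1971} + \frac{1473}{259} = \frac{3141563}{510489}$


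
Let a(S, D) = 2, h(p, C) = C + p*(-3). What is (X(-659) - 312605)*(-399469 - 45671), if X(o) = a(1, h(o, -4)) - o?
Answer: 138858752160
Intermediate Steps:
h(p, C) = C - 3*p
X(o) = 2 - o
(X(-659) - 312605)*(-399469 - 45671) = ((2 - 1*(-659)) - 312605)*(-399469 - 45671) = ((2 + 659) - 312605)*(-445140) = (661 - 312605)*(-445140) = -311944*(-445140) = 138858752160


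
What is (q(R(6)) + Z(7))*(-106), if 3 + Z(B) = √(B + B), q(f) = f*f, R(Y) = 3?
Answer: -636 - 106*√14 ≈ -1032.6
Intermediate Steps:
q(f) = f²
Z(B) = -3 + √2*√B (Z(B) = -3 + √(B + B) = -3 + √(2*B) = -3 + √2*√B)
(q(R(6)) + Z(7))*(-106) = (3² + (-3 + √2*√7))*(-106) = (9 + (-3 + √14))*(-106) = (6 + √14)*(-106) = -636 - 106*√14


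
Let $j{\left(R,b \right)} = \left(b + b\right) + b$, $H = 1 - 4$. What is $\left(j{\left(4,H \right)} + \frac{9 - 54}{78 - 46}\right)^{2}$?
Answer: $\frac{110889}{1024} \approx 108.29$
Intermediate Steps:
$H = -3$
$j{\left(R,b \right)} = 3 b$ ($j{\left(R,b \right)} = 2 b + b = 3 b$)
$\left(j{\left(4,H \right)} + \frac{9 - 54}{78 - 46}\right)^{2} = \left(3 \left(-3\right) + \frac{9 - 54}{78 - 46}\right)^{2} = \left(-9 - \frac{45}{32}\right)^{2} = \left(- \frac{333}{32}\right)^{2} = \frac{110889}{1024}$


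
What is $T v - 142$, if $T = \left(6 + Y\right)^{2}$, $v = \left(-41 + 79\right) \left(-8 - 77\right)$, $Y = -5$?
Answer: $-3372$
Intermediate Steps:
$v = -3230$ ($v = 38 \left(-85\right) = -3230$)
$T = 1$ ($T = \left(6 - 5\right)^{2} = 1^{2} = 1$)
$T v - 142 = 1 \left(-3230\right) - 142 = -3230 - 142 = -3372$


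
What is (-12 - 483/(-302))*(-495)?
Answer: 1554795/302 ≈ 5148.3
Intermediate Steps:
(-12 - 483/(-302))*(-495) = (-12 - 483*(-1/302))*(-495) = (-12 + 483/302)*(-495) = -3141/302*(-495) = 1554795/302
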